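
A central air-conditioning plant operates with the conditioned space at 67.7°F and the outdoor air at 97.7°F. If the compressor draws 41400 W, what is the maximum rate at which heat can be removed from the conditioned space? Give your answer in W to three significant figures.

In absolute terms T_C = 292.98 K and T_H = 309.65 K, so ΔT = 16.67 K.
COP_Carnot = T_C/ΔT = 292.98/16.67 = 17.58.
Q̇_max = COP_Carnot × Ẇ = 17.58 × 41400 W = 727800 W.

728000 W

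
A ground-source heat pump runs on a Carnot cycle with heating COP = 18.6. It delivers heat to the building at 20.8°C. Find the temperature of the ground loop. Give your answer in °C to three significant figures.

COP_HP = T_H/(T_H − T_C) gives T_H − T_C = T_H/COP.
With T_H = 293.95 K, T_C = 293.95 × (1 − 1/18.6) = 278.15 K.
Converting, 278.15 K = 5.00°C.

5.00 °C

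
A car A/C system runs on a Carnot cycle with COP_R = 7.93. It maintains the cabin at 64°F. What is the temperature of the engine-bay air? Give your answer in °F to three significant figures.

130 °F

COP_R = T_C/(T_H − T_C) gives T_H − T_C = T_C/COP.
With T_C = 290.93 K, T_H = 290.93 × (1 + 1/7.93) = 327.61 K.
Converting, 327.61 K = 130.04°F.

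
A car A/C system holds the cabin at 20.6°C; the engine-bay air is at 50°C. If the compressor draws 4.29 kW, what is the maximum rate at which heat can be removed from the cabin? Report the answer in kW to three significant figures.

42.9 kW

In absolute terms T_C = 293.75 K and T_H = 323.15 K, so ΔT = 29.40 K.
COP_Carnot = T_C/ΔT = 293.75/29.40 = 9.991.
Q̇_max = COP_Carnot × Ẇ = 9.991 × 4.290 kW = 42.86 kW.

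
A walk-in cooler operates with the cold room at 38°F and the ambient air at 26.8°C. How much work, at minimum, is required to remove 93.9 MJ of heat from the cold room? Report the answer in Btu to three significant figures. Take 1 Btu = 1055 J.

In absolute terms T_C = 276.48 K and T_H = 299.95 K, so ΔT = 23.47 K.
The reversible limit is COP_R = T_C/ΔT = 11.78, so W_min = Q_C/COP = Q_C·ΔT/T_C.
W_min = 93.90 × 23.47/276.48 = 7.970 MJ = 7554 Btu.

7550 Btu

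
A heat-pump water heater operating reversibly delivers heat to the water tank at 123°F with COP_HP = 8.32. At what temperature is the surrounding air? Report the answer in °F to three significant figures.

COP_HP = T_H/(T_H − T_C) gives T_H − T_C = T_H/COP.
With T_H = 323.71 K, T_C = 323.71 × (1 − 1/8.32) = 284.80 K.
Converting, 284.80 K = 52.97°F.

53.0 °F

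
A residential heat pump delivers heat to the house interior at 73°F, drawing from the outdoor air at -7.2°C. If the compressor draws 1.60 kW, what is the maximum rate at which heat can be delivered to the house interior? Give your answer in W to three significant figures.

In absolute terms T_C = 265.95 K and T_H = 295.93 K, so ΔT = 29.98 K.
COP_Carnot = T_H/ΔT = 295.93/29.98 = 9.872.
Q̇_max = COP_Carnot × Ẇ = 9.872 × 1.600 kW = 15.79 kW = 15790 W.

15800 W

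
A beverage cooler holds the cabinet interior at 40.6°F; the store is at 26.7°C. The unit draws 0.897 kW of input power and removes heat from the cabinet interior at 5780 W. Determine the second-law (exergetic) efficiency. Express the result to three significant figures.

Converting, Q̇_C = 5780 W = 5.780 kW, so COP_actual = Q̇_C/Ẇ = 5.780/0.8970 = 6.444.
In absolute terms T_C = 277.93 K and T_H = 299.85 K, so ΔT = 21.92 K.
COP_Carnot = T_C/ΔT = 277.93/21.92 = 12.68.
η_II = COP_actual/COP_Carnot = 6.444/12.68 = 0.5083.

0.508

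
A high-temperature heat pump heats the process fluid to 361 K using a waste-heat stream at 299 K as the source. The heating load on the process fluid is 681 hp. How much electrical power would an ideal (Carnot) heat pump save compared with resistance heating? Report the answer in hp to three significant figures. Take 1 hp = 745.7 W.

564 hp

The reservoir spacing is ΔT = 361 − 299 = 62.00 K.
COP_Carnot = T_H/ΔT = 361.00/62.00 = 5.823.
Resistance heating needs Ẇ_res = Q̇_H = 681.0 hp; the reversible heat pump needs only Ẇ_hp = Q̇_H/COP = 117.0 hp.
Saving = 681.0 − 117.0 = 564.0 hp.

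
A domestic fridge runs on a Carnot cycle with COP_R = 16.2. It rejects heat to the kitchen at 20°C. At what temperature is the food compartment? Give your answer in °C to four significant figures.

2.956 °C

For a Carnot refrigerator COP_R = T_C/(T_H − T_C), so T_C = COP·T_H/(1 + COP).
With T_H = 293.15 K, T_C = 16.2 × 293.15/17.20 = 276.11 K.
Converting, 276.11 K = 2.96°C.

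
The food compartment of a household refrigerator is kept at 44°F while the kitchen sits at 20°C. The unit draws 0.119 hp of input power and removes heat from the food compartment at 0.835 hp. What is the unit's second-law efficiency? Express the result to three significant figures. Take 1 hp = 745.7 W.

0.334

COP_actual = Q̇_C/Ẇ = 0.8350/0.1190 = 7.017.
In absolute terms T_C = 279.82 K and T_H = 293.15 K, so ΔT = 13.33 K.
COP_Carnot = T_C/ΔT = 279.82/13.33 = 20.99.
η_II = COP_actual/COP_Carnot = 7.017/20.99 = 0.3344.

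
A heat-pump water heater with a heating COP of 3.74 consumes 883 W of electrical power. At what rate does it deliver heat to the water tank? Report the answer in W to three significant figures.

3300 W

Q̇_H = COP_HP × Ẇ = 3.74 × 883.0 = 3302 W.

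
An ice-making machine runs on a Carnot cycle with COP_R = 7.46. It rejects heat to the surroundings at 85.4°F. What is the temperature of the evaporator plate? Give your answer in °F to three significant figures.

21.0 °F

For a Carnot refrigerator COP_R = T_C/(T_H − T_C), so T_C = COP·T_H/(1 + COP).
With T_H = 302.82 K, T_C = 7.46 × 302.82/8.460 = 267.02 K.
Converting, 267.02 K = 20.97°F.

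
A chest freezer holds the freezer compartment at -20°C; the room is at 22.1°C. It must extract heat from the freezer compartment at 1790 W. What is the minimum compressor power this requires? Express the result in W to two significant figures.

300 W

In absolute terms T_C = 253.15 K and T_H = 295.25 K, so ΔT = 42.10 K.
COP_Carnot = T_C/ΔT = 253.15/42.10 = 6.013.
Ẇ_min = Q̇/COP_Carnot = 1790/6.013 = 297.7 W.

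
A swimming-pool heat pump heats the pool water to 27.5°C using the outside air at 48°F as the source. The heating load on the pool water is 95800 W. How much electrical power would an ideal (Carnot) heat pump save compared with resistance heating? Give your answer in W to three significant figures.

89900 W

In absolute terms T_C = 282.04 K and T_H = 300.65 K, so ΔT = 18.61 K.
COP_Carnot = T_H/ΔT = 300.65/18.61 = 16.15.
Resistance heating needs Ẇ_res = Q̇_H = 95800 W; the reversible heat pump needs only Ẇ_hp = Q̇_H/COP = 5930 W.
Saving = 95800 − 5930 = 89870 W.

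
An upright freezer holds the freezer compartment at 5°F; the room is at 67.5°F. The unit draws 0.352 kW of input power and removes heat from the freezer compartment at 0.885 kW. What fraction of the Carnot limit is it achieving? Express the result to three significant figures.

0.338

COP_actual = Q̇_C/Ẇ = 0.8850/0.3520 = 2.514.
In absolute terms T_C = 258.15 K and T_H = 292.87 K, so ΔT = 34.72 K.
COP_Carnot = T_C/ΔT = 258.15/34.72 = 7.435.
η_II = COP_actual/COP_Carnot = 2.514/7.435 = 0.3382.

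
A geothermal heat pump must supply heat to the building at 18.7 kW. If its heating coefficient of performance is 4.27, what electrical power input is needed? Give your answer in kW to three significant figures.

Ẇ = Q̇_H/COP_HP = 18.70/4.27 = 4.379 kW.

4.38 kW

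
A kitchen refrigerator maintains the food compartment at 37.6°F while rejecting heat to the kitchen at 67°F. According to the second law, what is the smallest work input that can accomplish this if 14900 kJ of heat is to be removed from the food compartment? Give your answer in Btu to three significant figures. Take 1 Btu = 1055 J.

In absolute terms T_C = 276.26 K and T_H = 292.59 K, so ΔT = 16.33 K.
The reversible limit is COP_R = T_C/ΔT = 16.91, so W_min = Q_C/COP = Q_C·ΔT/T_C.
W_min = 14900 × 16.33/276.26 = 880.9 kJ = 835.0 Btu.

835 Btu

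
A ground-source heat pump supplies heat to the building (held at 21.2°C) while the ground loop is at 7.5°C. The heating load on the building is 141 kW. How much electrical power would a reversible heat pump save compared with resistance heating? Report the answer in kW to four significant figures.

In absolute terms T_C = 280.65 K and T_H = 294.35 K, so ΔT = 13.70 K.
COP_Carnot = T_H/ΔT = 294.35/13.70 = 21.49.
Resistance heating needs Ẇ_res = Q̇_H = 141.0 kW; the reversible heat pump needs only Ẇ_hp = Q̇_H/COP = 6.563 kW.
Saving = 141.0 − 6.563 = 134.4 kW.

134.4 kW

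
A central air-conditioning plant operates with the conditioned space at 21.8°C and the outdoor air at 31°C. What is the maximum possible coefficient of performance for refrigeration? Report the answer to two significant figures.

In absolute terms T_C = 294.95 K and T_H = 304.15 K, so ΔT = 9.200 K.
For a reversible cycle, COP_Carnot = T_C/ΔT = 294.95/9.200 = 32.06.

32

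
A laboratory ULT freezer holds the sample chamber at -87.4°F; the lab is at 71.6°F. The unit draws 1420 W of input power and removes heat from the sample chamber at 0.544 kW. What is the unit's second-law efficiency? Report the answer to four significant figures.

0.1636

Converting, Q̇_C = 0.5440 kW = 544.0 W, so COP_actual = Q̇_C/Ẇ = 544.0/1420 = 0.3831.
In absolute terms T_C = 206.82 K and T_H = 295.15 K, so ΔT = 88.33 K.
COP_Carnot = T_C/ΔT = 206.82/88.33 = 2.341.
η_II = COP_actual/COP_Carnot = 0.3831/2.341 = 0.1636.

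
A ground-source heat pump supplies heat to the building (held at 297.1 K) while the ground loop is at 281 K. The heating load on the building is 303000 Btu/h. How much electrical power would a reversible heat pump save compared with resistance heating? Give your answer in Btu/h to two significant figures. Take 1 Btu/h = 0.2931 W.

290000 Btu/h

The reservoir spacing is ΔT = 297.1 − 281 = 16.10 K.
COP_Carnot = T_H/ΔT = 297.10/16.10 = 18.45.
Resistance heating needs Ẇ_res = Q̇_H = 303000 Btu/h; the reversible heat pump needs only Ẇ_hp = Q̇_H/COP = 16420 Btu/h.
Saving = 303000 − 16420 = 286600 Btu/h.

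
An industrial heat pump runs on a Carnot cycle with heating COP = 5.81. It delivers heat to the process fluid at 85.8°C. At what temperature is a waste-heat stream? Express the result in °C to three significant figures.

COP_HP = T_H/(T_H − T_C) gives T_H − T_C = T_H/COP.
With T_H = 358.95 K, T_C = 358.95 × (1 − 1/5.81) = 297.17 K.
Converting, 297.17 K = 24.02°C.

24.0 °C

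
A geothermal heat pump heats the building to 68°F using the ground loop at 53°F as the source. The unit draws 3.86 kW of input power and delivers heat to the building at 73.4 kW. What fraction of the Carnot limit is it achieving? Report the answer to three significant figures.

0.541

COP_actual = Q̇_H/Ẇ = 73.40/3.860 = 19.02.
In absolute terms T_C = 284.82 K and T_H = 293.15 K, so ΔT = 8.333 K.
COP_Carnot = T_H/ΔT = 293.15/8.333 = 35.18.
η_II = COP_actual/COP_Carnot = 19.02/35.18 = 0.5406.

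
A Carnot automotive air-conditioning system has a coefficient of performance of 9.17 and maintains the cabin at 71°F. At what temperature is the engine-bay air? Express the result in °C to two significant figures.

54 °C

COP_R = T_C/(T_H − T_C) gives T_H − T_C = T_C/COP.
With T_C = 294.82 K, T_H = 294.82 × (1 + 1/9.17) = 326.97 K.
Converting, 326.97 K = 53.82°C.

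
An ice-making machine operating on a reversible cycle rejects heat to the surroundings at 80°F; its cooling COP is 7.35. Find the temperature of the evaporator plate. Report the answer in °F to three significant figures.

15.4 °F

For a Carnot refrigerator COP_R = T_C/(T_H − T_C), so T_C = COP·T_H/(1 + COP).
With T_H = 299.82 K, T_C = 7.35 × 299.82/8.350 = 263.91 K.
Converting, 263.91 K = 15.37°F.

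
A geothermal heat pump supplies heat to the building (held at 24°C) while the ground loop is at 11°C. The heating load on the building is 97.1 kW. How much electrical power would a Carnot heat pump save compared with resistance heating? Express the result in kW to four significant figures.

In absolute terms T_C = 284.15 K and T_H = 297.15 K, so ΔT = 13.00 K.
COP_Carnot = T_H/ΔT = 297.15/13.00 = 22.86.
Resistance heating needs Ẇ_res = Q̇_H = 97.10 kW; the reversible heat pump needs only Ẇ_hp = Q̇_H/COP = 4.248 kW.
Saving = 97.10 − 4.248 = 92.85 kW.

92.85 kW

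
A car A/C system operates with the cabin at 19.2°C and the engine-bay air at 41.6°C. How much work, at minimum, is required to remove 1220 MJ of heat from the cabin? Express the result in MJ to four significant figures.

In absolute terms T_C = 292.35 K and T_H = 314.75 K, so ΔT = 22.40 K.
The reversible limit is COP_R = T_C/ΔT = 13.05, so W_min = Q_C/COP = Q_C·ΔT/T_C.
W_min = 1220 × 22.40/292.35 = 93.48 MJ.

93.48 MJ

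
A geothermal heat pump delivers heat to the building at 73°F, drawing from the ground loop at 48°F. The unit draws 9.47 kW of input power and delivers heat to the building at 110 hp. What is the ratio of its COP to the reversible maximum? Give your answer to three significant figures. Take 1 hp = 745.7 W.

Converting, Q̇_H = 110.0 hp = 82.03 kW, so COP_actual = Q̇_H/Ẇ = 82.03/9.470 = 8.662.
In absolute terms T_C = 282.04 K and T_H = 295.93 K, so ΔT = 13.89 K.
COP_Carnot = T_H/ΔT = 295.93/13.89 = 21.31.
η_II = COP_actual/COP_Carnot = 8.662/21.31 = 0.4065.

0.407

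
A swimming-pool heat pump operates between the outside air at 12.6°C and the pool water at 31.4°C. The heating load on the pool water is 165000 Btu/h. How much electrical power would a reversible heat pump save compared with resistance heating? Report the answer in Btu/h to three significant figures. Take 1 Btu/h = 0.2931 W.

In absolute terms T_C = 285.75 K and T_H = 304.55 K, so ΔT = 18.80 K.
COP_Carnot = T_H/ΔT = 304.55/18.80 = 16.20.
Resistance heating needs Ẇ_res = Q̇_H = 165000 Btu/h; the reversible heat pump needs only Ẇ_hp = Q̇_H/COP = 10190 Btu/h.
Saving = 165000 − 10190 = 154800 Btu/h.

155000 Btu/h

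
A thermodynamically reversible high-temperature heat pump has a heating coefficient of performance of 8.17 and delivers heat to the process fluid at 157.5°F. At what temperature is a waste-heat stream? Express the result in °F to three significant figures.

COP_HP = T_H/(T_H − T_C) gives T_H − T_C = T_H/COP.
With T_H = 342.87 K, T_C = 342.87 × (1 − 1/8.17) = 300.90 K.
Converting, 300.90 K = 81.96°F.

82.0 °F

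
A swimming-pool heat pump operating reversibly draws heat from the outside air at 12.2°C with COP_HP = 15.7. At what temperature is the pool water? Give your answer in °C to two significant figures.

COP_HP = T_H/(T_H − T_C) rearranges to T_H = COP·T_C/(COP − 1).
With T_C = 285.35 K, T_H = 15.7 × 285.35/14.70 = 304.76 K.
Converting, 304.76 K = 31.61°C.

32 °C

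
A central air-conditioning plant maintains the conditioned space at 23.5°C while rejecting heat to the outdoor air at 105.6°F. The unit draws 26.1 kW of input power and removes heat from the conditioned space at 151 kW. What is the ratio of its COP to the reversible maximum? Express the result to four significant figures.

0.3391

COP_actual = Q̇_C/Ẇ = 151.0/26.10 = 5.785.
In absolute terms T_C = 296.65 K and T_H = 314.04 K, so ΔT = 17.39 K.
COP_Carnot = T_C/ΔT = 296.65/17.39 = 17.06.
η_II = COP_actual/COP_Carnot = 5.785/17.06 = 0.3391.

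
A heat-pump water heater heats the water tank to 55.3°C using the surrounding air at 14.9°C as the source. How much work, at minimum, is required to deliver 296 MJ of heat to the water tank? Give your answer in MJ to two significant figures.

In absolute terms T_C = 288.05 K and T_H = 328.45 K, so ΔT = 40.40 K.
The reversible limit is COP_HP = T_H/ΔT = 8.130, so W_min = Q_H/COP = Q_H·ΔT/T_H.
W_min = 296.0 × 40.40/328.45 = 36.41 MJ.

36 MJ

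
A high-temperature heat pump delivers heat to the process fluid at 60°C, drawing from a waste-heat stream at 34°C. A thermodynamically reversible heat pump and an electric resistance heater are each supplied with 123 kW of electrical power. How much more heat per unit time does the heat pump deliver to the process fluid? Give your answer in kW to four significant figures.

In absolute terms T_C = 307.15 K and T_H = 333.15 K, so ΔT = 26.00 K.
COP_Carnot = T_H/ΔT = 333.15/26.00 = 12.81.
The heat pump delivers Q̇_H = COP × Ẇ = 1576 kW; the resistance heater delivers Ẇ = 123.0 kW.
Extra = (COP − 1)·Ẇ = 1453 kW.

1453 kW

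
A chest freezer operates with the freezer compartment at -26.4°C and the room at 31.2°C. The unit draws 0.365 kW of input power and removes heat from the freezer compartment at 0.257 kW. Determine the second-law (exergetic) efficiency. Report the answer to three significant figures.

COP_actual = Q̇_C/Ẇ = 0.2570/0.3650 = 0.7041.
In absolute terms T_C = 246.75 K and T_H = 304.35 K, so ΔT = 57.60 K.
COP_Carnot = T_C/ΔT = 246.75/57.60 = 4.284.
η_II = COP_actual/COP_Carnot = 0.7041/4.284 = 0.1644.

0.164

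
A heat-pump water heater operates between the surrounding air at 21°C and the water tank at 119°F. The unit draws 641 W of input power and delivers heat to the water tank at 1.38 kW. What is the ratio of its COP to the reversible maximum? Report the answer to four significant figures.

Converting, Q̇_H = 1.380 kW = 1380 W, so COP_actual = Q̇_H/Ẇ = 1380/641.0 = 2.153.
In absolute terms T_C = 294.15 K and T_H = 321.48 K, so ΔT = 27.33 K.
COP_Carnot = T_H/ΔT = 321.48/27.33 = 11.76.
η_II = COP_actual/COP_Carnot = 2.153/11.76 = 0.1830.

0.1830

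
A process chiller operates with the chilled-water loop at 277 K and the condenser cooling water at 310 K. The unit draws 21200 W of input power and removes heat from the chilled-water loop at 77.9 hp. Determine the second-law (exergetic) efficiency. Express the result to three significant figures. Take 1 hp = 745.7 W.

0.326

Converting, Q̇_C = 77.90 hp = 58090 W, so COP_actual = Q̇_C/Ẇ = 58090/21200 = 2.740.
The reservoir spacing is ΔT = 310 − 277 = 33.00 K.
COP_Carnot = T_C/ΔT = 277.00/33.00 = 8.394.
η_II = COP_actual/COP_Carnot = 2.740/8.394 = 0.3264.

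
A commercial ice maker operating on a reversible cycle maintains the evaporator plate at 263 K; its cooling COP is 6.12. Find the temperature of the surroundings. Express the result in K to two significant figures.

COP_R = T_C/(T_H − T_C) gives T_H − T_C = T_C/COP.
With T_C = 263.00 K, T_H = 263.00 × (1 + 1/6.12) = 305.97 K.

310 K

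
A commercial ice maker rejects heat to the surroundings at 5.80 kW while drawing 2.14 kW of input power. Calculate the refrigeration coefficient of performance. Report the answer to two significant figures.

1.7

The first law gives Q̇_H = Q̇_C + Ẇ, so the three rates are Q̇_C = 3.660, Q̇_H = 5.800, Ẇ = 2.140 kW.
COP_R = Q̇_C/Ẇ = 3.660/2.140 = 1.710.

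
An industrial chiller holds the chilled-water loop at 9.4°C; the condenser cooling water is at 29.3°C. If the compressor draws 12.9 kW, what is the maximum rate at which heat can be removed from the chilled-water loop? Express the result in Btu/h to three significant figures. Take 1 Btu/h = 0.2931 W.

625000 Btu/h

In absolute terms T_C = 282.55 K and T_H = 302.45 K, so ΔT = 19.90 K.
COP_Carnot = T_C/ΔT = 282.55/19.90 = 14.20.
Q̇_max = COP_Carnot × Ẇ = 14.20 × 12.90 kW = 183.2 kW = 624900 Btu/h.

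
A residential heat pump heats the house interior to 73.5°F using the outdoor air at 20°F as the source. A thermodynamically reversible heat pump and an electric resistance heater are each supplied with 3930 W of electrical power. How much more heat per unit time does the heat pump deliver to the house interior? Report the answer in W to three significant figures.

35200 W

In absolute terms T_C = 266.48 K and T_H = 296.21 K, so ΔT = 29.72 K.
COP_Carnot = T_H/ΔT = 296.21/29.72 = 9.966.
The heat pump delivers Q̇_H = COP × Ẇ = 39170 W; the resistance heater delivers Ẇ = 3930 W.
Extra = (COP − 1)·Ẇ = 35240 W.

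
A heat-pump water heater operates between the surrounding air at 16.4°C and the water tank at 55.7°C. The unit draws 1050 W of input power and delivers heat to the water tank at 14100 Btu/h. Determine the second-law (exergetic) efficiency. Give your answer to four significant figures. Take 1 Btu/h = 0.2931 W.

Converting, Q̇_H = 14100 Btu/h = 4133 W, so COP_actual = Q̇_H/Ẇ = 4133/1050 = 3.936.
In absolute terms T_C = 289.55 K and T_H = 328.85 K, so ΔT = 39.30 K.
COP_Carnot = T_H/ΔT = 328.85/39.30 = 8.368.
η_II = COP_actual/COP_Carnot = 3.936/8.368 = 0.4704.

0.4704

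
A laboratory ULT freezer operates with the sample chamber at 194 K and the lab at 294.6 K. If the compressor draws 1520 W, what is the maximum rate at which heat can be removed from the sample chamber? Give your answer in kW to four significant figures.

2.931 kW

The reservoir spacing is ΔT = 294.6 − 194 = 100.6 K.
COP_Carnot = T_C/ΔT = 194.00/100.6 = 1.928.
Q̇_max = COP_Carnot × Ẇ = 1.928 × 1520 W = 2931 W = 2.931 kW.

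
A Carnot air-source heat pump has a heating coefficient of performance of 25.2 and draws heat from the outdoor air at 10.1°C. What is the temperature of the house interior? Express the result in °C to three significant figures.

COP_HP = T_H/(T_H − T_C) rearranges to T_H = COP·T_C/(COP − 1).
With T_C = 283.25 K, T_H = 25.2 × 283.25/24.20 = 294.95 K.
Converting, 294.95 K = 21.80°C.

21.8 °C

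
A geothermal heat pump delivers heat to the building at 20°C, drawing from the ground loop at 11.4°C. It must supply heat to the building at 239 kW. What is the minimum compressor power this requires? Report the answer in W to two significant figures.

7000 W

In absolute terms T_C = 284.55 K and T_H = 293.15 K, so ΔT = 8.600 K.
COP_Carnot = T_H/ΔT = 293.15/8.600 = 34.09.
Ẇ_min = Q̇/COP_Carnot = 239.0/34.09 = 7.011 kW = 7011 W.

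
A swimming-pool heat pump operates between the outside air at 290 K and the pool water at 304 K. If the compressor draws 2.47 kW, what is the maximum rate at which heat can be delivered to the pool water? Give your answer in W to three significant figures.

53600 W

The reservoir spacing is ΔT = 304 − 290 = 14.00 K.
COP_Carnot = T_H/ΔT = 304.00/14.00 = 21.71.
Q̇_max = COP_Carnot × Ẇ = 21.71 × 2.470 kW = 53.63 kW = 53630 W.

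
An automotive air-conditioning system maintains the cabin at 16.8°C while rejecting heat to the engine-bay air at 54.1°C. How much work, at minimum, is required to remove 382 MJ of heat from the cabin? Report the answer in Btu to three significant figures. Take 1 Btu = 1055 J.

46600 Btu

In absolute terms T_C = 289.95 K and T_H = 327.25 K, so ΔT = 37.30 K.
The reversible limit is COP_R = T_C/ΔT = 7.773, so W_min = Q_C/COP = Q_C·ΔT/T_C.
W_min = 382.0 × 37.30/289.95 = 49.14 MJ = 46580 Btu.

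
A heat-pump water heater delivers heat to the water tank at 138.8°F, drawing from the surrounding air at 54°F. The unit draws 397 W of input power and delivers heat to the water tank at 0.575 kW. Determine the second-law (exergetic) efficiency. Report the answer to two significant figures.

Converting, Q̇_H = 0.5750 kW = 575.0 W, so COP_actual = Q̇_H/Ẇ = 575.0/397.0 = 1.448.
In absolute terms T_C = 285.37 K and T_H = 332.48 K, so ΔT = 47.11 K.
COP_Carnot = T_H/ΔT = 332.48/47.11 = 7.057.
η_II = COP_actual/COP_Carnot = 1.448/7.057 = 0.2052.

0.21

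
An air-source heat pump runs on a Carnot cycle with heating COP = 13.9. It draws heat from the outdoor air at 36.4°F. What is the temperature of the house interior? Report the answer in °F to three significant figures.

74.9 °F

COP_HP = T_H/(T_H − T_C) rearranges to T_H = COP·T_C/(COP − 1).
With T_C = 275.59 K, T_H = 13.9 × 275.59/12.90 = 296.96 K.
Converting, 296.96 K = 74.86°F.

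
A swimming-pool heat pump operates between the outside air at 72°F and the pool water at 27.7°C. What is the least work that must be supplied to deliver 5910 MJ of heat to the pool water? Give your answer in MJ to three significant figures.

In absolute terms T_C = 295.37 K and T_H = 300.85 K, so ΔT = 5.478 K.
The reversible limit is COP_HP = T_H/ΔT = 54.92, so W_min = Q_H/COP = Q_H·ΔT/T_H.
W_min = 5910 × 5.478/300.85 = 107.6 MJ.

108 MJ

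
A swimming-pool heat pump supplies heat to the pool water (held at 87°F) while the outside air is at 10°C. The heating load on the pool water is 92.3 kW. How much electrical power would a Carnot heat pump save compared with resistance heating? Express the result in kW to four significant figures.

In absolute terms T_C = 283.15 K and T_H = 303.71 K, so ΔT = 20.56 K.
COP_Carnot = T_H/ΔT = 303.71/20.56 = 14.77.
Resistance heating needs Ẇ_res = Q̇_H = 92.30 kW; the reversible heat pump needs only Ẇ_hp = Q̇_H/COP = 6.247 kW.
Saving = 92.30 − 6.247 = 86.05 kW.

86.05 kW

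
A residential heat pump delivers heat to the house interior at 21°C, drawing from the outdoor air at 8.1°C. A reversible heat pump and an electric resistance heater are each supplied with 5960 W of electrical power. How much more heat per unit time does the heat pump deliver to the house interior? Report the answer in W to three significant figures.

In absolute terms T_C = 281.25 K and T_H = 294.15 K, so ΔT = 12.90 K.
COP_Carnot = T_H/ΔT = 294.15/12.90 = 22.80.
The heat pump delivers Q̇_H = COP × Ẇ = 135900 W; the resistance heater delivers Ẇ = 5960 W.
Extra = (COP − 1)·Ẇ = 129900 W.

130000 W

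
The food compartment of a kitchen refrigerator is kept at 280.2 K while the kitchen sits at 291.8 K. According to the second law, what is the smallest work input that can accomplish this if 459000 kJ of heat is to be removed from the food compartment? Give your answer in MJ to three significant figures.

19.0 MJ

The reservoir spacing is ΔT = 291.8 − 280.2 = 11.60 K.
The reversible limit is COP_R = T_C/ΔT = 24.16, so W_min = Q_C/COP = Q_C·ΔT/T_C.
W_min = 459000 × 11.60/280.20 = 19000 kJ = 19.00 MJ.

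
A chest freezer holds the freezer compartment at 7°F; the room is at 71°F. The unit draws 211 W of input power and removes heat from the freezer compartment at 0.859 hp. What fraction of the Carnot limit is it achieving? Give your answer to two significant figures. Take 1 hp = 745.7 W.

0.42

Converting, Q̇_C = 0.8590 hp = 640.6 W, so COP_actual = Q̇_C/Ẇ = 640.6/211.0 = 3.036.
In absolute terms T_C = 259.26 K and T_H = 294.82 K, so ΔT = 35.56 K.
COP_Carnot = T_C/ΔT = 259.26/35.56 = 7.292.
η_II = COP_actual/COP_Carnot = 3.036/7.292 = 0.4163.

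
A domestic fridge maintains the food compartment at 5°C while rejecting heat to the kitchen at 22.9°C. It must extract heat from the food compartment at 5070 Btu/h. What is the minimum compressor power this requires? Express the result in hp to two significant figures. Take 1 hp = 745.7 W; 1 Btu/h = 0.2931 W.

0.13 hp

In absolute terms T_C = 278.15 K and T_H = 296.05 K, so ΔT = 17.90 K.
COP_Carnot = T_C/ΔT = 278.15/17.90 = 15.54.
Ẇ_min = Q̇/COP_Carnot = 5070/15.54 = 326.3 Btu/h = 0.1282 hp.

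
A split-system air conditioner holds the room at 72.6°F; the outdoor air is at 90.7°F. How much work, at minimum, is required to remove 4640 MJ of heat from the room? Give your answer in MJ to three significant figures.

158 MJ

In absolute terms T_C = 295.71 K and T_H = 305.76 K, so ΔT = 10.06 K.
The reversible limit is COP_R = T_C/ΔT = 29.41, so W_min = Q_C/COP = Q_C·ΔT/T_C.
W_min = 4640 × 10.06/295.71 = 157.8 MJ.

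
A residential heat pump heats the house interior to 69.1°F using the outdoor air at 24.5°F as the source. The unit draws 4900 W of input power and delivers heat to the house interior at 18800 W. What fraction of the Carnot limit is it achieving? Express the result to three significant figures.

COP_actual = Q̇_H/Ẇ = 18800/4900 = 3.837.
In absolute terms T_C = 268.98 K and T_H = 293.76 K, so ΔT = 24.78 K.
COP_Carnot = T_H/ΔT = 293.76/24.78 = 11.86.
η_II = COP_actual/COP_Carnot = 3.837/11.86 = 0.3236.

0.324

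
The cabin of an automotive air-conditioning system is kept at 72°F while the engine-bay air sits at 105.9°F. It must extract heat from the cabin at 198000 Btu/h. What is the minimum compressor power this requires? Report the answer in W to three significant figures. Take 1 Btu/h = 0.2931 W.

In absolute terms T_C = 295.37 K and T_H = 314.21 K, so ΔT = 18.83 K.
COP_Carnot = T_C/ΔT = 295.37/18.83 = 15.68.
Ẇ_min = Q̇/COP_Carnot = 198000/15.68 = 12620 Btu/h = 3700 W.

3700 W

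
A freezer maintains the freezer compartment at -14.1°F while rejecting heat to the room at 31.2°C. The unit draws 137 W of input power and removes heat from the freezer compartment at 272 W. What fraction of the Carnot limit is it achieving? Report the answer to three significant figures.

COP_actual = Q̇_C/Ẇ = 272.0/137.0 = 1.985.
In absolute terms T_C = 247.54 K and T_H = 304.35 K, so ΔT = 56.81 K.
COP_Carnot = T_C/ΔT = 247.54/56.81 = 4.357.
η_II = COP_actual/COP_Carnot = 1.985/4.357 = 0.4557.

0.456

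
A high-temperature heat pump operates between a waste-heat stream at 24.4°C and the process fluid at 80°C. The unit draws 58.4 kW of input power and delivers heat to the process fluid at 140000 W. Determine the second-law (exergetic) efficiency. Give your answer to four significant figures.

0.3774

Converting, Q̇_H = 140000 W = 140.0 kW, so COP_actual = Q̇_H/Ẇ = 140.0/58.40 = 2.397.
In absolute terms T_C = 297.55 K and T_H = 353.15 K, so ΔT = 55.60 K.
COP_Carnot = T_H/ΔT = 353.15/55.60 = 6.352.
η_II = COP_actual/COP_Carnot = 2.397/6.352 = 0.3774.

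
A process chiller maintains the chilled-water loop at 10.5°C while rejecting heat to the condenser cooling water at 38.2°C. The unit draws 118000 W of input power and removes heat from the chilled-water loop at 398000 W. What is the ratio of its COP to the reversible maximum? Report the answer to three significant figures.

0.329

COP_actual = Q̇_C/Ẇ = 398000/118000 = 3.373.
In absolute terms T_C = 283.65 K and T_H = 311.35 K, so ΔT = 27.70 K.
COP_Carnot = T_C/ΔT = 283.65/27.70 = 10.24.
η_II = COP_actual/COP_Carnot = 3.373/10.24 = 0.3294.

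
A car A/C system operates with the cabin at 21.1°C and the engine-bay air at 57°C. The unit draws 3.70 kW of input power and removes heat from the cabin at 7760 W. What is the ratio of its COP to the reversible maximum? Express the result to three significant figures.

0.256

Converting, Q̇_C = 7760 W = 7.760 kW, so COP_actual = Q̇_C/Ẇ = 7.760/3.700 = 2.097.
In absolute terms T_C = 294.25 K and T_H = 330.15 K, so ΔT = 35.90 K.
COP_Carnot = T_C/ΔT = 294.25/35.90 = 8.196.
η_II = COP_actual/COP_Carnot = 2.097/8.196 = 0.2559.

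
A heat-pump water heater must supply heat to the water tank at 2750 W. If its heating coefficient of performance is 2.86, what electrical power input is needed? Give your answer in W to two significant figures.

960 W

Ẇ = Q̇_H/COP_HP = 2750/2.86 = 961.5 W.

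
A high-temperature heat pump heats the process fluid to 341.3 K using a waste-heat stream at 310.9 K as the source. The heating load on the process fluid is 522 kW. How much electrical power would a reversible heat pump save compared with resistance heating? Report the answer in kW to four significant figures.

475.5 kW

The reservoir spacing is ΔT = 341.3 − 310.9 = 30.40 K.
COP_Carnot = T_H/ΔT = 341.30/30.40 = 11.23.
Resistance heating needs Ẇ_res = Q̇_H = 522.0 kW; the reversible heat pump needs only Ẇ_hp = Q̇_H/COP = 46.50 kW.
Saving = 522.0 − 46.50 = 475.5 kW.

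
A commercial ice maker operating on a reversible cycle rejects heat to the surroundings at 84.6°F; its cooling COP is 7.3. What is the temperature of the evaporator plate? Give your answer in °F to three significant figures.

19.0 °F

For a Carnot refrigerator COP_R = T_C/(T_H − T_C), so T_C = COP·T_H/(1 + COP).
With T_H = 302.37 K, T_C = 7.3 × 302.37/8.300 = 265.94 K.
Converting, 265.94 K = 19.03°F.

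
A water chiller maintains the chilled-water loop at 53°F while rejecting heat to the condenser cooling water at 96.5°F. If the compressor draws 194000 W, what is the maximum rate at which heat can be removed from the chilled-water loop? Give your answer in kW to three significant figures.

2290 kW

In absolute terms T_C = 284.82 K and T_H = 308.98 K, so ΔT = 24.17 K.
COP_Carnot = T_C/ΔT = 284.82/24.17 = 11.79.
Q̇_max = COP_Carnot × Ẇ = 11.79 × 194000 W = 2286000 W = 2286 kW.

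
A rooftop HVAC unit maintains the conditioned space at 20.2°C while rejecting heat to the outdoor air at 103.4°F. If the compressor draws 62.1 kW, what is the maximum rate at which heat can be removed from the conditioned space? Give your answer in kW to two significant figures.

In absolute terms T_C = 293.35 K and T_H = 312.82 K, so ΔT = 19.47 K.
COP_Carnot = T_C/ΔT = 293.35/19.47 = 15.07.
Q̇_max = COP_Carnot × Ẇ = 15.07 × 62.10 kW = 935.8 kW.

940 kW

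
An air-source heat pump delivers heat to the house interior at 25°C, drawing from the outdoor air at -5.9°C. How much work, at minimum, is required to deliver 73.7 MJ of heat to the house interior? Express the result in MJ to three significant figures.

7.64 MJ

In absolute terms T_C = 267.25 K and T_H = 298.15 K, so ΔT = 30.90 K.
The reversible limit is COP_HP = T_H/ΔT = 9.649, so W_min = Q_H/COP = Q_H·ΔT/T_H.
W_min = 73.70 × 30.90/298.15 = 7.638 MJ.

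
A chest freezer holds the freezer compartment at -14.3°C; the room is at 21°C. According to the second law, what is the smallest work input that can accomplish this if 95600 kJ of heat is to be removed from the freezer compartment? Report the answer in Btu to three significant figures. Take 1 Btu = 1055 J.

In absolute terms T_C = 258.85 K and T_H = 294.15 K, so ΔT = 35.30 K.
The reversible limit is COP_R = T_C/ΔT = 7.333, so W_min = Q_C/COP = Q_C·ΔT/T_C.
W_min = 95600 × 35.30/258.85 = 13040 kJ = 12360 Btu.

12400 Btu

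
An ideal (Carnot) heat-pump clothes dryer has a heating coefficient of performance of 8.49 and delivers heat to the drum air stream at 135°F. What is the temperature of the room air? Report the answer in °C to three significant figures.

18.3 °C

COP_HP = T_H/(T_H − T_C) gives T_H − T_C = T_H/COP.
With T_H = 330.37 K, T_C = 330.37 × (1 − 1/8.49) = 291.46 K.
Converting, 291.46 K = 18.31°C.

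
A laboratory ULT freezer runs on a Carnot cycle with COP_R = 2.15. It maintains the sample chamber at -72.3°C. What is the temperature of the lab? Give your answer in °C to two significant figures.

21 °C

COP_R = T_C/(T_H − T_C) gives T_H − T_C = T_C/COP.
With T_C = 200.85 K, T_H = 200.85 × (1 + 1/2.15) = 294.27 K.
Converting, 294.27 K = 21.12°C.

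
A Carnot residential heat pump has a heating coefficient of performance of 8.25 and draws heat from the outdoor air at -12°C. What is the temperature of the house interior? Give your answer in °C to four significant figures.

COP_HP = T_H/(T_H − T_C) rearranges to T_H = COP·T_C/(COP − 1).
With T_C = 261.15 K, T_H = 8.25 × 261.15/7.250 = 297.17 K.
Converting, 297.17 K = 24.02°C.

24.02 °C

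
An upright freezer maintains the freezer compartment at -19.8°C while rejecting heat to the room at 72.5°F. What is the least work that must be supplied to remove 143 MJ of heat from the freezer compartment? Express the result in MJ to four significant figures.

23.88 MJ

In absolute terms T_C = 253.35 K and T_H = 295.65 K, so ΔT = 42.30 K.
The reversible limit is COP_R = T_C/ΔT = 5.989, so W_min = Q_C/COP = Q_C·ΔT/T_C.
W_min = 143.0 × 42.30/253.35 = 23.88 MJ.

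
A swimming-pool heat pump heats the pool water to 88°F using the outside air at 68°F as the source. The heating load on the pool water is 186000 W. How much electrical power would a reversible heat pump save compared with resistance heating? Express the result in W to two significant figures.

180000 W

In absolute terms T_C = 293.15 K and T_H = 304.26 K, so ΔT = 11.11 K.
COP_Carnot = T_H/ΔT = 304.26/11.11 = 27.38.
Resistance heating needs Ẇ_res = Q̇_H = 186000 W; the reversible heat pump needs only Ẇ_hp = Q̇_H/COP = 6792 W.
Saving = 186000 − 6792 = 179200 W.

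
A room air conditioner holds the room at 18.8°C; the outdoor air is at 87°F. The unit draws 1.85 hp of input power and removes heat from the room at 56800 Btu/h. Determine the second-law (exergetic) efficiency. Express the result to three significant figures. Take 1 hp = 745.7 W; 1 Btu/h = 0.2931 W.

0.486

Converting, Q̇_C = 56800 Btu/h = 22.33 hp, so COP_actual = Q̇_C/Ẇ = 22.33/1.850 = 12.07.
In absolute terms T_C = 291.95 K and T_H = 303.71 K, so ΔT = 11.76 K.
COP_Carnot = T_C/ΔT = 291.95/11.76 = 24.84.
η_II = COP_actual/COP_Carnot = 12.07/24.84 = 0.4859.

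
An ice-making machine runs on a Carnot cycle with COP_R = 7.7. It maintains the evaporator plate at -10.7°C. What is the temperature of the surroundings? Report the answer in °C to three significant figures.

COP_R = T_C/(T_H − T_C) gives T_H − T_C = T_C/COP.
With T_C = 262.45 K, T_H = 262.45 × (1 + 1/7.7) = 296.53 K.
Converting, 296.53 K = 23.38°C.

23.4 °C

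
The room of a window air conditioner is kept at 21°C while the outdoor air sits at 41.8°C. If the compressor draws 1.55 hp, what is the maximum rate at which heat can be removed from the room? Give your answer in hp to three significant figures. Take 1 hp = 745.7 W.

In absolute terms T_C = 294.15 K and T_H = 314.95 K, so ΔT = 20.80 K.
COP_Carnot = T_C/ΔT = 294.15/20.80 = 14.14.
Q̇_max = COP_Carnot × Ẇ = 14.14 × 1.550 hp = 21.92 hp.

21.9 hp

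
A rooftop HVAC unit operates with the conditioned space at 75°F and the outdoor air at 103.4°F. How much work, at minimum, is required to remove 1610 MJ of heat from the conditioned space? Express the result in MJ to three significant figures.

85.5 MJ

In absolute terms T_C = 297.04 K and T_H = 312.82 K, so ΔT = 15.78 K.
The reversible limit is COP_R = T_C/ΔT = 18.83, so W_min = Q_C/COP = Q_C·ΔT/T_C.
W_min = 1610 × 15.78/297.04 = 85.52 MJ.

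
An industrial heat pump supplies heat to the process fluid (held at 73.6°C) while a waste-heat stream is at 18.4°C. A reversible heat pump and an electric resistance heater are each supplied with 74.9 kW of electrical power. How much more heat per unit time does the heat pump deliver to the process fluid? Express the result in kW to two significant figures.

400 kW

In absolute terms T_C = 291.55 K and T_H = 346.75 K, so ΔT = 55.20 K.
COP_Carnot = T_H/ΔT = 346.75/55.20 = 6.282.
The heat pump delivers Q̇_H = COP × Ẇ = 470.5 kW; the resistance heater delivers Ẇ = 74.90 kW.
Extra = (COP − 1)·Ẇ = 395.6 kW.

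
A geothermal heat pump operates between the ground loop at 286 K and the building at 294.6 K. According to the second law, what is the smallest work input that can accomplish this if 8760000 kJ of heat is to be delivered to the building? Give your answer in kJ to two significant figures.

260000 kJ

The reservoir spacing is ΔT = 294.6 − 286 = 8.600 K.
The reversible limit is COP_HP = T_H/ΔT = 34.26, so W_min = Q_H/COP = Q_H·ΔT/T_H.
W_min = 8760000 × 8.600/294.60 = 255700 kJ.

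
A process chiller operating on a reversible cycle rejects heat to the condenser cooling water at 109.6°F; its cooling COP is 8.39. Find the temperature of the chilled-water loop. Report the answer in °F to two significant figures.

For a Carnot refrigerator COP_R = T_C/(T_H − T_C), so T_C = COP·T_H/(1 + COP).
With T_H = 316.26 K, T_C = 8.39 × 316.26/9.390 = 282.58 K.
Converting, 282.58 K = 48.97°F.

49 °F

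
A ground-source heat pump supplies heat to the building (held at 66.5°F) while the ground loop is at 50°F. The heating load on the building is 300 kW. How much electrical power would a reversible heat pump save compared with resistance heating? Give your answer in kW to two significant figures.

In absolute terms T_C = 283.15 K and T_H = 292.32 K, so ΔT = 9.167 K.
COP_Carnot = T_H/ΔT = 292.32/9.167 = 31.89.
Resistance heating needs Ẇ_res = Q̇_H = 300.0 kW; the reversible heat pump needs only Ẇ_hp = Q̇_H/COP = 9.408 kW.
Saving = 300.0 − 9.408 = 290.6 kW.

290 kW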